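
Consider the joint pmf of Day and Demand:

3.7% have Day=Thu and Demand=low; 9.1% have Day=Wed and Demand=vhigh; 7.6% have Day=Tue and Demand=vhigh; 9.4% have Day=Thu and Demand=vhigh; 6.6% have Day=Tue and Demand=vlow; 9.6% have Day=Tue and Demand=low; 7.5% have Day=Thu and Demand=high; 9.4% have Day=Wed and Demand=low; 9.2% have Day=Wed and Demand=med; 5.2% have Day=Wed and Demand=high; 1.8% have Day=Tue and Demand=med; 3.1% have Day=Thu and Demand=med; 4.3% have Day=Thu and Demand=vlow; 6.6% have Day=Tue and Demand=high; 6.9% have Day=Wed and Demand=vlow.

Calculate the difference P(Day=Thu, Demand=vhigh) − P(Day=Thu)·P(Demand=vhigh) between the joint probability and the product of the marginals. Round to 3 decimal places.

P(Day=Thu) = 0.043 + 0.037 + 0.031 + 0.075 + 0.094 = 0.280.
P(Demand=vhigh) = 0.076 + 0.091 + 0.094 = 0.261.
P(Day=Thu, Demand=vhigh) − P(Day=Thu)P(Demand=vhigh) = 0.094 − 0.280×0.261 = 0.021.

0.021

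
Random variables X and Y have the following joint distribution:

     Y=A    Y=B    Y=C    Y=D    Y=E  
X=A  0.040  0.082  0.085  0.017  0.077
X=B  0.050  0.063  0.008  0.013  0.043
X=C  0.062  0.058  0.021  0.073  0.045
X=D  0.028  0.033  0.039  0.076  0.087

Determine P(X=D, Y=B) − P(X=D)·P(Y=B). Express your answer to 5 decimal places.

P(X=D) = 0.028 + 0.033 + 0.039 + 0.076 + 0.087 = 0.263.
P(Y=B) = 0.082 + 0.063 + 0.058 + 0.033 = 0.236.
P(X=D, Y=B) − P(X=D)P(Y=B) = 0.033 − 0.263×0.236 = -0.02907.

-0.02907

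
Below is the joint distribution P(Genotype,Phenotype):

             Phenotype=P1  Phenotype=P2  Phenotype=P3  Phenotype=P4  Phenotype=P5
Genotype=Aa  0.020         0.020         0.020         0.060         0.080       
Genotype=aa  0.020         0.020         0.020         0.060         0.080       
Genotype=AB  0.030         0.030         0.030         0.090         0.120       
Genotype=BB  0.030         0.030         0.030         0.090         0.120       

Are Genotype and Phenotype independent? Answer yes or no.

Every cell satisfies P(Genotype,Phenotype) = P(Genotype)·P(Phenotype). For instance P(Genotype=Aa) = 0.200, P(Phenotype=P5) = 0.400, and 0.200×0.400 = 0.080 matches the joint entry. So Genotype and Phenotype are independent.

yes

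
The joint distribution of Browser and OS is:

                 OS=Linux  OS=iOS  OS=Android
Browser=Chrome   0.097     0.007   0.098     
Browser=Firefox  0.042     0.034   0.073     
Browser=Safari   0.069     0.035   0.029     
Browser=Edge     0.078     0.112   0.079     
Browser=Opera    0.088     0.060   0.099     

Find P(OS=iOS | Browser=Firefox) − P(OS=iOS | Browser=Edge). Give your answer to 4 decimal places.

P(Browser=Firefox) = 0.042 + 0.034 + 0.073 = 0.149; P(OS=iOS | Browser=Firefox) = 0.034/0.149 = 0.22819.
P(Browser=Edge) = 0.078 + 0.112 + 0.079 = 0.269; P(OS=iOS | Browser=Edge) = 0.112/0.269 = 0.41636.
Difference = -0.1882.

-0.1882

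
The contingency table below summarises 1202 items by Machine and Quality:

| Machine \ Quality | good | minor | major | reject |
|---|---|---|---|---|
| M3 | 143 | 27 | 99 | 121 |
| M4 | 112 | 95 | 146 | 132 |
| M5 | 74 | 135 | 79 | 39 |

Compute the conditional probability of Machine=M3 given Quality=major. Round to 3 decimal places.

Total with Quality=major: 99 + 146 + 79 = 324.
P(Machine=M3 | Quality=major) = 99/324 = 0.306.

0.306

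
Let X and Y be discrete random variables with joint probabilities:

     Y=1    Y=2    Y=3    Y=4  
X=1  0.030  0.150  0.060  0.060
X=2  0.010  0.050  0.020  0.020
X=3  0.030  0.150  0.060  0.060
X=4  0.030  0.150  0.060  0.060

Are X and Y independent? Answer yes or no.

Every cell satisfies P(X,Y) = P(X)·P(Y). For instance P(X=3) = 0.300, P(Y=1) = 0.100, and 0.300×0.100 = 0.030 matches the joint entry. So X and Y are independent.

yes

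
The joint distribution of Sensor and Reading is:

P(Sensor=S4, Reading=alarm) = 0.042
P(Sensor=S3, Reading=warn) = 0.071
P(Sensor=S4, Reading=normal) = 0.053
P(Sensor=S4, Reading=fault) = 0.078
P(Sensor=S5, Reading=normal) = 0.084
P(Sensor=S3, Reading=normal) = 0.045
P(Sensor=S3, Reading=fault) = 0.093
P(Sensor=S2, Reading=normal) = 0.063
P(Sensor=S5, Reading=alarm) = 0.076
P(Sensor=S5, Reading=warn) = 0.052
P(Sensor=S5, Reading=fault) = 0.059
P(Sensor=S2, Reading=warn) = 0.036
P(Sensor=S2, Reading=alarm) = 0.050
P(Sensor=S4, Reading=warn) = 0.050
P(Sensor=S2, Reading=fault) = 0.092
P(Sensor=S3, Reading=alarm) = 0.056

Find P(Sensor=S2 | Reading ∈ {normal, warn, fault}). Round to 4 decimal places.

P(Reading=normal) = 0.063 + 0.045 + 0.053 + 0.084 = 0.245.
P(Reading=warn) = 0.036 + 0.071 + 0.050 + 0.052 = 0.209.
P(Reading=fault) = 0.092 + 0.093 + 0.078 + 0.059 = 0.322.
P(Reading ∈ {normal, warn, fault}) = 0.245 + 0.209 + 0.322 = 0.776; P(Sensor=S2, Reading ∈ {normal, warn, fault}) = 0.063 + 0.036 + 0.092 = 0.191.
P(Sensor=S2 | Reading ∈ {normal, warn, fault}) = 0.191/0.776 = 0.2461.

0.2461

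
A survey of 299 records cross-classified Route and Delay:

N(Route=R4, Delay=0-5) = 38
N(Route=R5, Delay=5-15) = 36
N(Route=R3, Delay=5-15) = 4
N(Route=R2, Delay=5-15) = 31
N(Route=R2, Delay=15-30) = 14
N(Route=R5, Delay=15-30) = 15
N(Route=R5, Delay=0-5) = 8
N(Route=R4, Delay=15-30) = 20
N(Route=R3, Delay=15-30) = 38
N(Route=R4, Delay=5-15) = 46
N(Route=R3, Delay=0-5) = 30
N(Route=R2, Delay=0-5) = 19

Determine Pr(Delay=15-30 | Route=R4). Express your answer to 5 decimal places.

Total with Route=R4: 38 + 46 + 20 = 104.
P(Delay=15-30 | Route=R4) = 20/104 = 0.19231.

0.19231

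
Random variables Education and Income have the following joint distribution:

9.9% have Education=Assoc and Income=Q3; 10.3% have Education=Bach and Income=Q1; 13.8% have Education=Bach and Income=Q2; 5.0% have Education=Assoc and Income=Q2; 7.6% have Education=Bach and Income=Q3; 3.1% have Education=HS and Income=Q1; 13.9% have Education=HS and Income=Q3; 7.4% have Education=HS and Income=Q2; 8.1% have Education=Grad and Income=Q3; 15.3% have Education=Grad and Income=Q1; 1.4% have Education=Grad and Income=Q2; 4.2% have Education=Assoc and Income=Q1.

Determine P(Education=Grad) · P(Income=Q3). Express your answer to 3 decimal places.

P(Education=Grad) = 0.153 + 0.014 + 0.081 = 0.248.
P(Income=Q3) = 0.139 + 0.099 + 0.076 + 0.081 = 0.395.
Product: 0.248 × 0.395 = 0.098.

0.098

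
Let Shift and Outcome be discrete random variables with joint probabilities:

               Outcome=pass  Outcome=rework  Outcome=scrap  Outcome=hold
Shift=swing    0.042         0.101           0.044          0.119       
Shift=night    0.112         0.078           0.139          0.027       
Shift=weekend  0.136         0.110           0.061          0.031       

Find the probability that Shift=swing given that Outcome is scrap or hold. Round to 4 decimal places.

P(Outcome=scrap) = 0.044 + 0.139 + 0.061 = 0.244.
P(Outcome=hold) = 0.119 + 0.027 + 0.031 = 0.177.
P(Outcome ∈ {scrap, hold}) = 0.244 + 0.177 = 0.421; P(Shift=swing, Outcome ∈ {scrap, hold}) = 0.044 + 0.119 = 0.163.
P(Shift=swing | Outcome ∈ {scrap, hold}) = 0.163/0.421 = 0.3872.

0.3872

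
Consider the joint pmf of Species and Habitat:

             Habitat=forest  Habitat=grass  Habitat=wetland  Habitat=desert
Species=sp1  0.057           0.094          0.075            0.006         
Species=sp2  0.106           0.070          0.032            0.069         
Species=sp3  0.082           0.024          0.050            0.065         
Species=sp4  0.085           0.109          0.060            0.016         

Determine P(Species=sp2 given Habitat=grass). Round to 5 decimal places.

P(Habitat=grass) = 0.094 + 0.070 + 0.024 + 0.109 = 0.297.
P(Species=sp2 | Habitat=grass) = 0.070/0.297 = 0.23569.

0.23569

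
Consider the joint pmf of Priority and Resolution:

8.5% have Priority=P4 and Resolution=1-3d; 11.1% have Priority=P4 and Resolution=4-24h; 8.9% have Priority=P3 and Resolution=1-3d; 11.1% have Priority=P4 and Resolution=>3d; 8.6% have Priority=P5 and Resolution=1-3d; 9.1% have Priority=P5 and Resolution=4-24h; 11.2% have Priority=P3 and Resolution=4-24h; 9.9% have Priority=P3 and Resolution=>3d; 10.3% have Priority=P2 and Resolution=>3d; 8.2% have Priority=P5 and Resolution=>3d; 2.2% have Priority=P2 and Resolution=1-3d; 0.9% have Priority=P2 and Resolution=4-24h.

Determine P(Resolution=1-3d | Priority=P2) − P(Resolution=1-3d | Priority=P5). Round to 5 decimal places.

P(Priority=P2) = 0.009 + 0.022 + 0.103 = 0.134; P(Resolution=1-3d | Priority=P2) = 0.022/0.134 = 0.164179.
P(Priority=P5) = 0.091 + 0.086 + 0.082 = 0.259; P(Resolution=1-3d | Priority=P5) = 0.086/0.259 = 0.332046.
Difference = -0.16787.

-0.16787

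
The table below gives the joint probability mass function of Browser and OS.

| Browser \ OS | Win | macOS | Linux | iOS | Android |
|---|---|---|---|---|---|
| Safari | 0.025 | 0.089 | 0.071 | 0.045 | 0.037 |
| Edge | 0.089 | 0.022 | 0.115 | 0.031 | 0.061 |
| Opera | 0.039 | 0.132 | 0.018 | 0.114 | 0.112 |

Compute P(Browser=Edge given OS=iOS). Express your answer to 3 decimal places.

0.163

P(OS=iOS) = 0.045 + 0.031 + 0.114 = 0.190.
P(Browser=Edge | OS=iOS) = 0.031/0.190 = 0.163.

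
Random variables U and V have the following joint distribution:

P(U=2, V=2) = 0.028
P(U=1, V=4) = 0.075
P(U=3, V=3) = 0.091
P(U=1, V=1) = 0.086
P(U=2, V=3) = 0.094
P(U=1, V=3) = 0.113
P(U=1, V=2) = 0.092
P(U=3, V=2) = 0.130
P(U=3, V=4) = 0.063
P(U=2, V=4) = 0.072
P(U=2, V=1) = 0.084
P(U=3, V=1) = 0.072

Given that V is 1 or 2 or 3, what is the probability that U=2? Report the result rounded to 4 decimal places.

0.2608

P(V=1) = 0.086 + 0.084 + 0.072 = 0.242.
P(V=2) = 0.092 + 0.028 + 0.130 = 0.250.
P(V=3) = 0.113 + 0.094 + 0.091 = 0.298.
P(V ∈ {1, 2, 3}) = 0.242 + 0.250 + 0.298 = 0.790; P(U=2, V ∈ {1, 2, 3}) = 0.084 + 0.028 + 0.094 = 0.206.
P(U=2 | V ∈ {1, 2, 3}) = 0.206/0.790 = 0.2608.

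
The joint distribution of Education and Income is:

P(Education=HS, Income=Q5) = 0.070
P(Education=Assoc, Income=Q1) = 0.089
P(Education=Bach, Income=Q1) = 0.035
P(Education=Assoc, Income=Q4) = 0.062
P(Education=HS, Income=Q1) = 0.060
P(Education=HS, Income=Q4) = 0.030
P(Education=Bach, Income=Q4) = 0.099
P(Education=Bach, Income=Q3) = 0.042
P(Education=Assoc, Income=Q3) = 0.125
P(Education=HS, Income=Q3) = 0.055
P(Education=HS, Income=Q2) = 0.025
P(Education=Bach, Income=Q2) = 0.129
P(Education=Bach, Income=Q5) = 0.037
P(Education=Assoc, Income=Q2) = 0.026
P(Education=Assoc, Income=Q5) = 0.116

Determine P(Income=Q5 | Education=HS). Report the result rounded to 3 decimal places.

0.292

P(Education=HS) = 0.060 + 0.025 + 0.055 + 0.030 + 0.070 = 0.240.
P(Income=Q5 | Education=HS) = 0.070/0.240 = 0.292.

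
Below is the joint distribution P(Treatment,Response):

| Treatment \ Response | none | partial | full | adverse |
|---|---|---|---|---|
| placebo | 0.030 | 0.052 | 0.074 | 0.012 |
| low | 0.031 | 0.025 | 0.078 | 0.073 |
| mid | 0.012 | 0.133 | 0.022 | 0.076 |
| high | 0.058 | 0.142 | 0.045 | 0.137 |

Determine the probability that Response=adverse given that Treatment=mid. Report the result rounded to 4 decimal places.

P(Treatment=mid) = 0.012 + 0.133 + 0.022 + 0.076 = 0.243.
P(Response=adverse | Treatment=mid) = 0.076/0.243 = 0.3128.

0.3128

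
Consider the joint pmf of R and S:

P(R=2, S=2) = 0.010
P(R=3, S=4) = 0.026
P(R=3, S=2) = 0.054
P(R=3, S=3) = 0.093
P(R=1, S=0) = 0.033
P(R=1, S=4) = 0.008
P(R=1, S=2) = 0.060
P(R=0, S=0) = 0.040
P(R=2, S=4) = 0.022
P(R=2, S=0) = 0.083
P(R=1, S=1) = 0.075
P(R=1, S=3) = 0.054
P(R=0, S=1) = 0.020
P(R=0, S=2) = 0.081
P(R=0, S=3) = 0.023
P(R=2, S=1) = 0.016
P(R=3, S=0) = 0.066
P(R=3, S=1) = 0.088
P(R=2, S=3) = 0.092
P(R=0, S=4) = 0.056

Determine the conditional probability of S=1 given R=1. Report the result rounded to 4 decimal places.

P(R=1) = 0.033 + 0.075 + 0.060 + 0.054 + 0.008 = 0.230.
P(S=1 | R=1) = 0.075/0.230 = 0.3261.

0.3261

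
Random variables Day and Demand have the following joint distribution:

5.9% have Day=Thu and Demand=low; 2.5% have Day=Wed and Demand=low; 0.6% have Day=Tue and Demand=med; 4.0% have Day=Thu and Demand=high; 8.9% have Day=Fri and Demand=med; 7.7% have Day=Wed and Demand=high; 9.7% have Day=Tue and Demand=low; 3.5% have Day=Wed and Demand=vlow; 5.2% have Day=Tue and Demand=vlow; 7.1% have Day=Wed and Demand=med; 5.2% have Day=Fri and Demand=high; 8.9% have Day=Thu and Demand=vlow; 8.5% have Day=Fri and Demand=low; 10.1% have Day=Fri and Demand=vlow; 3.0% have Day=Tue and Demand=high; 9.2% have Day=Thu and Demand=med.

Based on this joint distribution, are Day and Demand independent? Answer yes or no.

no

P(Day=Tue) = 0.185 and P(Demand=low) = 0.266, so their product is 0.04921, but P(Day=Tue, Demand=low) = 0.097. Since these differ, Day and Demand are not independent.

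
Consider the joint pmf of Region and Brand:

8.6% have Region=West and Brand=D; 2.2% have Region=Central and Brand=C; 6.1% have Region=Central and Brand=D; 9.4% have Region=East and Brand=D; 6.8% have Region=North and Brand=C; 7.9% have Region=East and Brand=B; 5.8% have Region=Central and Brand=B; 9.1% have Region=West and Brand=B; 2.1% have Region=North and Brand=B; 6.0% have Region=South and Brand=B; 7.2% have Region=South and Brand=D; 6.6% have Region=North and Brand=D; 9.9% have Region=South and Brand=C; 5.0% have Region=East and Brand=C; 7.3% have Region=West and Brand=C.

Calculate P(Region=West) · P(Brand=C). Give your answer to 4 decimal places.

0.0780

P(Region=West) = 0.091 + 0.073 + 0.086 = 0.250.
P(Brand=C) = 0.068 + 0.099 + 0.050 + 0.073 + 0.022 = 0.312.
Product: 0.250 × 0.312 = 0.0780.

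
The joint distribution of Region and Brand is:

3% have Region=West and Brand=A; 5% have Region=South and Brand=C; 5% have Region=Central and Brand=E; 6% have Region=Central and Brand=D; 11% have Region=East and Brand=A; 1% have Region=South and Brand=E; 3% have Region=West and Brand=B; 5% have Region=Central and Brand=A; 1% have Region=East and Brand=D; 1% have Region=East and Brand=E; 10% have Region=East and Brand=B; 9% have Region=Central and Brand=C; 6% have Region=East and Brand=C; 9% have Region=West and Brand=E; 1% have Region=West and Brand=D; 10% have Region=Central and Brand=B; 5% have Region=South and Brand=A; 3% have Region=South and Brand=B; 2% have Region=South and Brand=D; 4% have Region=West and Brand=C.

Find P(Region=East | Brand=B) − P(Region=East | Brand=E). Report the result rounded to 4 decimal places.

0.3221

P(Brand=B) = 0.03 + 0.10 + 0.03 + 0.10 = 0.26; P(Region=East | Brand=B) = 0.10/0.26 = 0.38462.
P(Brand=E) = 0.01 + 0.01 + 0.09 + 0.05 = 0.16; P(Region=East | Brand=E) = 0.01/0.16 = 0.06250.
Difference = 0.3221.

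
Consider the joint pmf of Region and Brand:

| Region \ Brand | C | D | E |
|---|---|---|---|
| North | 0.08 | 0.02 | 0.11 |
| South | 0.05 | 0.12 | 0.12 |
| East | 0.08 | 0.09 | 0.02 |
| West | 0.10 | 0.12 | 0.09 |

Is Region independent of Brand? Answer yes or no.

P(Region=North) = 0.21 and P(Brand=D) = 0.35, so their product is 0.0735, but P(Region=North, Brand=D) = 0.02. Since these differ, Region and Brand are not independent.

no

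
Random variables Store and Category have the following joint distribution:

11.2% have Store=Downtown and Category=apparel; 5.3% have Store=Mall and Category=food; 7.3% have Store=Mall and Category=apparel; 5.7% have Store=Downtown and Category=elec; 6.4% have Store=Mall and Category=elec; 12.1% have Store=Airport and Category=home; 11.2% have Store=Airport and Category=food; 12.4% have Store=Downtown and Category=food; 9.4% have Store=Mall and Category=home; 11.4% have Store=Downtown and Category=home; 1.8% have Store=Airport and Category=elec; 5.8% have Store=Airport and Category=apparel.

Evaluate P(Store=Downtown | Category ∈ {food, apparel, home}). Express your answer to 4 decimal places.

0.4065

P(Category=food) = 0.124 + 0.053 + 0.112 = 0.289.
P(Category=apparel) = 0.112 + 0.073 + 0.058 = 0.243.
P(Category=home) = 0.114 + 0.094 + 0.121 = 0.329.
P(Category ∈ {food, apparel, home}) = 0.289 + 0.243 + 0.329 = 0.861; P(Store=Downtown, Category ∈ {food, apparel, home}) = 0.124 + 0.112 + 0.114 = 0.350.
P(Store=Downtown | Category ∈ {food, apparel, home}) = 0.350/0.861 = 0.4065.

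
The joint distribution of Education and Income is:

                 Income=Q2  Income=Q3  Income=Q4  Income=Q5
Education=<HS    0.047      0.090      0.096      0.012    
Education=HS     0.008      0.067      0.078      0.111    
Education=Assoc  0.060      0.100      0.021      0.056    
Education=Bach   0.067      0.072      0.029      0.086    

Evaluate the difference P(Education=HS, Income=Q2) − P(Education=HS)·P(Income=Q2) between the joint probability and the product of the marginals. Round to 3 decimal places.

P(Education=HS) = 0.008 + 0.067 + 0.078 + 0.111 = 0.264.
P(Income=Q2) = 0.047 + 0.008 + 0.060 + 0.067 = 0.182.
P(Education=HS, Income=Q2) − P(Education=HS)P(Income=Q2) = 0.008 − 0.264×0.182 = -0.040.

-0.040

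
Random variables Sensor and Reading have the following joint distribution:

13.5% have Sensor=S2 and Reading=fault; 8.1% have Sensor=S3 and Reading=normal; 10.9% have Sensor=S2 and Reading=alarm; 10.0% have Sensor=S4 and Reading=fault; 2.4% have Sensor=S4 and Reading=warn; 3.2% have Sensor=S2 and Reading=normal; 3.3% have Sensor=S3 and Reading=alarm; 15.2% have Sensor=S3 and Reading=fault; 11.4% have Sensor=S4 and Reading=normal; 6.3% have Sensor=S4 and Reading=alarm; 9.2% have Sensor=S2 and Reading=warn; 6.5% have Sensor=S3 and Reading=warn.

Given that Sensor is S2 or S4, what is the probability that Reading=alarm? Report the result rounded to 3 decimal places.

P(Sensor=S2) = 0.032 + 0.092 + 0.109 + 0.135 = 0.368.
P(Sensor=S4) = 0.114 + 0.024 + 0.063 + 0.100 = 0.301.
P(Sensor ∈ {S2, S4}) = 0.368 + 0.301 = 0.669; P(Reading=alarm, Sensor ∈ {S2, S4}) = 0.109 + 0.063 = 0.172.
P(Reading=alarm | Sensor ∈ {S2, S4}) = 0.172/0.669 = 0.257.

0.257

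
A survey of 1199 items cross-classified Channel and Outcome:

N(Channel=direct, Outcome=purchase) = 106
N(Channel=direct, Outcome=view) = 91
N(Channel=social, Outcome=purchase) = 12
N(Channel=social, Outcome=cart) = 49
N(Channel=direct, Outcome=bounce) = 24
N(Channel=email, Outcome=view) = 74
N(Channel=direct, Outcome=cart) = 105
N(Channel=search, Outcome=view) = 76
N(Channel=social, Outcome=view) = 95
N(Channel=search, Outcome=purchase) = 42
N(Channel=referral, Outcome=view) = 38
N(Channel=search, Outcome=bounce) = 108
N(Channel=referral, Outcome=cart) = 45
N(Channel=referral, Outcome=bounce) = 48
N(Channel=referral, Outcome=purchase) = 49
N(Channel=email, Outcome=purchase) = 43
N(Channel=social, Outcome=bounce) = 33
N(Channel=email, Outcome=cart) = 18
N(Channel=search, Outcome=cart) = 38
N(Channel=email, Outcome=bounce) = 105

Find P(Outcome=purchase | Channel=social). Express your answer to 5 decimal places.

Total with Channel=social: 33 + 95 + 49 + 12 = 189.
P(Outcome=purchase | Channel=social) = 12/189 = 0.06349.

0.06349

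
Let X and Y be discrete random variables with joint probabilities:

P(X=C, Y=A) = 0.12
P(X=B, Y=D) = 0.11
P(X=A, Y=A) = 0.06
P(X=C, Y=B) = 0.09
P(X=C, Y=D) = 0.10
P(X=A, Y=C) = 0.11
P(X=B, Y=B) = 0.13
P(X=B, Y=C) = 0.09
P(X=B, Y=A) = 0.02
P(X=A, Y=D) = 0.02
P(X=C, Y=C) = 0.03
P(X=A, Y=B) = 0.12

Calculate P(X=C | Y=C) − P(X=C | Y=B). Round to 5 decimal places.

P(Y=C) = 0.11 + 0.09 + 0.03 = 0.23; P(X=C | Y=C) = 0.03/0.23 = 0.130435.
P(Y=B) = 0.12 + 0.13 + 0.09 = 0.34; P(X=C | Y=B) = 0.09/0.34 = 0.264706.
Difference = -0.13427.

-0.13427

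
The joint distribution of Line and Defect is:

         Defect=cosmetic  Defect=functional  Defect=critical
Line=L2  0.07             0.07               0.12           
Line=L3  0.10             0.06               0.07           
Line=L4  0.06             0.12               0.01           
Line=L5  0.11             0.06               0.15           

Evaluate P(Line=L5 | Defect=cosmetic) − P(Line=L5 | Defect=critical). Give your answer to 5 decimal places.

P(Defect=cosmetic) = 0.07 + 0.10 + 0.06 + 0.11 = 0.34; P(Line=L5 | Defect=cosmetic) = 0.11/0.34 = 0.323529.
P(Defect=critical) = 0.12 + 0.07 + 0.01 + 0.15 = 0.35; P(Line=L5 | Defect=critical) = 0.15/0.35 = 0.428571.
Difference = -0.10504.

-0.10504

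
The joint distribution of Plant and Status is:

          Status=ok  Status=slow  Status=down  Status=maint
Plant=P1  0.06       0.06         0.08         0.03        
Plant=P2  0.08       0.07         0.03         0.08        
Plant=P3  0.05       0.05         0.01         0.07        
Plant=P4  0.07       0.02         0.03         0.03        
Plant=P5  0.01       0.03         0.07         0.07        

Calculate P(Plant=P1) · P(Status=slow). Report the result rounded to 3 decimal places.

P(Plant=P1) = 0.06 + 0.06 + 0.08 + 0.03 = 0.23.
P(Status=slow) = 0.06 + 0.07 + 0.05 + 0.02 + 0.03 = 0.23.
Product: 0.23 × 0.23 = 0.053.

0.053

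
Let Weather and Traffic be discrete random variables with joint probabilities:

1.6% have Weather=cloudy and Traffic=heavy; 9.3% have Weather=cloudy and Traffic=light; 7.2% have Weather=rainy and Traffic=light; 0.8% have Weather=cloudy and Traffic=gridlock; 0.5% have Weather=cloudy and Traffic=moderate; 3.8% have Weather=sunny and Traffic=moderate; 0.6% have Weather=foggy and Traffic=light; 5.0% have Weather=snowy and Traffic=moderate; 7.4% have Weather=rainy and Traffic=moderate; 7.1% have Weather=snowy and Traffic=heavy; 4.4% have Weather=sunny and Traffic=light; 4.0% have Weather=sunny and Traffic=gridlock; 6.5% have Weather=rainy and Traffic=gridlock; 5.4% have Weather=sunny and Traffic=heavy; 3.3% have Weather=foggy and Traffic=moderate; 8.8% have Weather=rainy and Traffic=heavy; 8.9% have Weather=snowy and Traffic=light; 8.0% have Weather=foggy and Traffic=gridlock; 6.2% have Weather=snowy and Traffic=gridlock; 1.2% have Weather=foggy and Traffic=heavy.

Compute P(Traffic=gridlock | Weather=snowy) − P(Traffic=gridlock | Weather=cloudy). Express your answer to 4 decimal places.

P(Weather=snowy) = 0.089 + 0.050 + 0.071 + 0.062 = 0.272; P(Traffic=gridlock | Weather=snowy) = 0.062/0.272 = 0.22794.
P(Weather=cloudy) = 0.093 + 0.005 + 0.016 + 0.008 = 0.122; P(Traffic=gridlock | Weather=cloudy) = 0.008/0.122 = 0.06557.
Difference = 0.1624.

0.1624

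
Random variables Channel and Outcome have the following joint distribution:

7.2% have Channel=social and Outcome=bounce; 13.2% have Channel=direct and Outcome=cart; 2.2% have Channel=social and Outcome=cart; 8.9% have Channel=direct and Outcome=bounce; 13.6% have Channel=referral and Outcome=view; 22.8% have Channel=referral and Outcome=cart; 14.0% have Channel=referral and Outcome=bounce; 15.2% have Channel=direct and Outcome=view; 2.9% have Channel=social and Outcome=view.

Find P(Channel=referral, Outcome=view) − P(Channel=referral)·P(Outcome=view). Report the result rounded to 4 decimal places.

-0.0238

P(Channel=referral) = 0.140 + 0.136 + 0.228 = 0.504.
P(Outcome=view) = 0.029 + 0.152 + 0.136 = 0.317.
P(Channel=referral, Outcome=view) − P(Channel=referral)P(Outcome=view) = 0.136 − 0.504×0.317 = -0.0238.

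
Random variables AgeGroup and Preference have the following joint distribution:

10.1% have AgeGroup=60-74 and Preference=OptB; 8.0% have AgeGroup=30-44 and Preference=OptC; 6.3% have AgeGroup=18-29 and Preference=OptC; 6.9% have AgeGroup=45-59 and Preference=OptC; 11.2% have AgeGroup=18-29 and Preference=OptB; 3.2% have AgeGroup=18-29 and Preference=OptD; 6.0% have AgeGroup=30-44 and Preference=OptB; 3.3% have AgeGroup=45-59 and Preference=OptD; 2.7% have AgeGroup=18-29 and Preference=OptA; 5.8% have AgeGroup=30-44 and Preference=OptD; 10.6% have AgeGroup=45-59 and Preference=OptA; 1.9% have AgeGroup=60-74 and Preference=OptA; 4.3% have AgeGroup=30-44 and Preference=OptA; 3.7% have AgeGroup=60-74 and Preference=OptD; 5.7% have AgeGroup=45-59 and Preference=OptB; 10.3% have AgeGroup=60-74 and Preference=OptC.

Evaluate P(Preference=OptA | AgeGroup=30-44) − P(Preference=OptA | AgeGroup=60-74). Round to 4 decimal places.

P(AgeGroup=30-44) = 0.043 + 0.060 + 0.080 + 0.058 = 0.241; P(Preference=OptA | AgeGroup=30-44) = 0.043/0.241 = 0.17842.
P(AgeGroup=60-74) = 0.019 + 0.101 + 0.103 + 0.037 = 0.260; P(Preference=OptA | AgeGroup=60-74) = 0.019/0.260 = 0.07308.
Difference = 0.1053.

0.1053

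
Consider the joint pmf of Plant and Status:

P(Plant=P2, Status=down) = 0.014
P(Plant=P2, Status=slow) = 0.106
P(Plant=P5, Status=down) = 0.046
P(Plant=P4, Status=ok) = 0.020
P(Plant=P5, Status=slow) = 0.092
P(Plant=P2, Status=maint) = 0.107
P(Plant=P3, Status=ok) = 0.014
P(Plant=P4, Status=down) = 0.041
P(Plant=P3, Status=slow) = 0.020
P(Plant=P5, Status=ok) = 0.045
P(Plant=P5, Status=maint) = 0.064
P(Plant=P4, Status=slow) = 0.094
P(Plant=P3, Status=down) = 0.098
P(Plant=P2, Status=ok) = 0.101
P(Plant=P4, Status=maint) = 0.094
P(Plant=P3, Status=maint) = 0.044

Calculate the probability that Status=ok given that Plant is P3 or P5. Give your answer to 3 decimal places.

P(Plant=P3) = 0.014 + 0.020 + 0.098 + 0.044 = 0.176.
P(Plant=P5) = 0.045 + 0.092 + 0.046 + 0.064 = 0.247.
P(Plant ∈ {P3, P5}) = 0.176 + 0.247 = 0.423; P(Status=ok, Plant ∈ {P3, P5}) = 0.014 + 0.045 = 0.059.
P(Status=ok | Plant ∈ {P3, P5}) = 0.059/0.423 = 0.139.

0.139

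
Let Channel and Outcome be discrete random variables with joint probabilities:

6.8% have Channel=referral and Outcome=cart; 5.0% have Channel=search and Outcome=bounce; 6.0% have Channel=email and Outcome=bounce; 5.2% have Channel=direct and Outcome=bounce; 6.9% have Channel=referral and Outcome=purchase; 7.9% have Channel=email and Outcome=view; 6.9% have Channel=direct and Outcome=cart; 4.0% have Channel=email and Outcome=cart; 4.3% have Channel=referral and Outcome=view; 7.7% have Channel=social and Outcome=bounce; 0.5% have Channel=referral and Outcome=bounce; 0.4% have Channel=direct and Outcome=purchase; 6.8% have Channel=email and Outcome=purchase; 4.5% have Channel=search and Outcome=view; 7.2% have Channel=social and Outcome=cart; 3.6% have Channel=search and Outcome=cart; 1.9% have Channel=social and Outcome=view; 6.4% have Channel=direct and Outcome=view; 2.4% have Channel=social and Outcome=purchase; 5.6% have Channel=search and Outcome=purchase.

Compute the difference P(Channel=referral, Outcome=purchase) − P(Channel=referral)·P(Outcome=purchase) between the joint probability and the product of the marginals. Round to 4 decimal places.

0.0281

P(Channel=referral) = 0.005 + 0.043 + 0.068 + 0.069 = 0.185.
P(Outcome=purchase) = 0.068 + 0.056 + 0.024 + 0.004 + 0.069 = 0.221.
P(Channel=referral, Outcome=purchase) − P(Channel=referral)P(Outcome=purchase) = 0.069 − 0.185×0.221 = 0.0281.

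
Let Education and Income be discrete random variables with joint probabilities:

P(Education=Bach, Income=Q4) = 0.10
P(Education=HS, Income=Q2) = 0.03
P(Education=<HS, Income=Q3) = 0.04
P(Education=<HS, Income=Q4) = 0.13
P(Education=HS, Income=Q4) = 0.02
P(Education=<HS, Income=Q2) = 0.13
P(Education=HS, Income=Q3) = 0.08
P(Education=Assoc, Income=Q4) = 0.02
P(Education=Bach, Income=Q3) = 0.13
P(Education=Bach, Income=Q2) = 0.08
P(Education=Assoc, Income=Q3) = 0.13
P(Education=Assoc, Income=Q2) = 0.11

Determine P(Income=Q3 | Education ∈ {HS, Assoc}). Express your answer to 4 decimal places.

0.5385

P(Education=HS) = 0.03 + 0.08 + 0.02 = 0.13.
P(Education=Assoc) = 0.11 + 0.13 + 0.02 = 0.26.
P(Education ∈ {HS, Assoc}) = 0.13 + 0.26 = 0.39; P(Income=Q3, Education ∈ {HS, Assoc}) = 0.08 + 0.13 = 0.21.
P(Income=Q3 | Education ∈ {HS, Assoc}) = 0.21/0.39 = 0.5385.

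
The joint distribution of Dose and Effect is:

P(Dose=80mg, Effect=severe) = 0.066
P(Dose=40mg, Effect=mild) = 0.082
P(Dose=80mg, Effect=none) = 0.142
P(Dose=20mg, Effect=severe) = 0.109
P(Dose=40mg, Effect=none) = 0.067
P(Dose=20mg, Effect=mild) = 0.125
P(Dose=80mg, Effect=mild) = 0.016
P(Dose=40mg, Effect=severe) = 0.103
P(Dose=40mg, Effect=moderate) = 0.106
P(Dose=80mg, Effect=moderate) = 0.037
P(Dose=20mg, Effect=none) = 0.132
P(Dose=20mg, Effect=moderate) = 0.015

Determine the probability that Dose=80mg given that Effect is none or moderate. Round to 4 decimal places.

P(Effect=none) = 0.132 + 0.067 + 0.142 = 0.341.
P(Effect=moderate) = 0.015 + 0.106 + 0.037 = 0.158.
P(Effect ∈ {none, moderate}) = 0.341 + 0.158 = 0.499; P(Dose=80mg, Effect ∈ {none, moderate}) = 0.142 + 0.037 = 0.179.
P(Dose=80mg | Effect ∈ {none, moderate}) = 0.179/0.499 = 0.3587.

0.3587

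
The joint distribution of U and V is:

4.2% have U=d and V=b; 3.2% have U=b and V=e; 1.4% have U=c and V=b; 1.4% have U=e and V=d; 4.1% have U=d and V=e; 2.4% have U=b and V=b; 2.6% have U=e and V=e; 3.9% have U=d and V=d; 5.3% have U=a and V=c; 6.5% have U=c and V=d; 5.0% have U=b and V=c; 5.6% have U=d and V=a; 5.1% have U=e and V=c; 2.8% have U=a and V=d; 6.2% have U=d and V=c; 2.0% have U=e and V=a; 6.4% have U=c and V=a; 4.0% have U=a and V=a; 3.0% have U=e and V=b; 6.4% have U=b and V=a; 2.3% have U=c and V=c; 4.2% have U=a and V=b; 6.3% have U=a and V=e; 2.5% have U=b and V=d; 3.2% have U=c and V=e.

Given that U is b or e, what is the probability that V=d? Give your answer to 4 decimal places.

0.1161

P(U=b) = 0.064 + 0.024 + 0.050 + 0.025 + 0.032 = 0.195.
P(U=e) = 0.020 + 0.030 + 0.051 + 0.014 + 0.026 = 0.141.
P(U ∈ {b, e}) = 0.195 + 0.141 = 0.336; P(V=d, U ∈ {b, e}) = 0.025 + 0.014 = 0.039.
P(V=d | U ∈ {b, e}) = 0.039/0.336 = 0.1161.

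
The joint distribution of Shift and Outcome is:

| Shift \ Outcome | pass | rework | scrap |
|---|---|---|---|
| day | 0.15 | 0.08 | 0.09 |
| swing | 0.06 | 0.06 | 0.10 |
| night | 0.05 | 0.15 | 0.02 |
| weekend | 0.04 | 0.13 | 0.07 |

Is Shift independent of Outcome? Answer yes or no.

no

P(Shift=night) = 0.22 and P(Outcome=rework) = 0.42, so their product is 0.0924, but P(Shift=night, Outcome=rework) = 0.15. Since these differ, Shift and Outcome are not independent.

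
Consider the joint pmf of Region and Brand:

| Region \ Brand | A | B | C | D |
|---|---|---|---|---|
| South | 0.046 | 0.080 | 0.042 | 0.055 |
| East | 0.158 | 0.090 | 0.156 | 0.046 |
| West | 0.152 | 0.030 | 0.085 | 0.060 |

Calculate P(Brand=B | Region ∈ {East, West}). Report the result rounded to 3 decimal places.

P(Region=East) = 0.158 + 0.090 + 0.156 + 0.046 = 0.450.
P(Region=West) = 0.152 + 0.030 + 0.085 + 0.060 = 0.327.
P(Region ∈ {East, West}) = 0.450 + 0.327 = 0.777; P(Brand=B, Region ∈ {East, West}) = 0.090 + 0.030 = 0.120.
P(Brand=B | Region ∈ {East, West}) = 0.120/0.777 = 0.154.

0.154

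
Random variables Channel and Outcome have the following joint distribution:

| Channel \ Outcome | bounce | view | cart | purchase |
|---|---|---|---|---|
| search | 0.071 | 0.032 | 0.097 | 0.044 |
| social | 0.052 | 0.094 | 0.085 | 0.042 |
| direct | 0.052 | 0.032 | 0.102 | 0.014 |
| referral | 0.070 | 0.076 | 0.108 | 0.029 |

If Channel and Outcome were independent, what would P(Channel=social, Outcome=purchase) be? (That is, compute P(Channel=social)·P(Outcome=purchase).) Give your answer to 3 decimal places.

0.035

P(Channel=social) = 0.052 + 0.094 + 0.085 + 0.042 = 0.273.
P(Outcome=purchase) = 0.044 + 0.042 + 0.014 + 0.029 = 0.129.
Product: 0.273 × 0.129 = 0.035.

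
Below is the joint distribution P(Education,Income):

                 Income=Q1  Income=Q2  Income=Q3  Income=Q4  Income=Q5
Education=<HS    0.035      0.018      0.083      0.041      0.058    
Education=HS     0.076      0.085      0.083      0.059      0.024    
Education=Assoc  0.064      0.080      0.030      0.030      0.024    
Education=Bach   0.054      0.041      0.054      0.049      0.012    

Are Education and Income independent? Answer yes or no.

no

P(Education=<HS) = 0.235 and P(Income=Q2) = 0.224, so their product is 0.05264, but P(Education=<HS, Income=Q2) = 0.018. Since these differ, Education and Income are not independent.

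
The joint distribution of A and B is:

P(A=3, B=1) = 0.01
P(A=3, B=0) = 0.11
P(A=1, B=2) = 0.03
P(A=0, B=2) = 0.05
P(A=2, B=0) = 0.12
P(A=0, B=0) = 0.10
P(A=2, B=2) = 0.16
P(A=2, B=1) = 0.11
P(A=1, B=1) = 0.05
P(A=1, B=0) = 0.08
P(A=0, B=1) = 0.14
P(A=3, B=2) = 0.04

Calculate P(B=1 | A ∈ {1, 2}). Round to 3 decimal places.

0.291

P(A=1) = 0.08 + 0.05 + 0.03 = 0.16.
P(A=2) = 0.12 + 0.11 + 0.16 = 0.39.
P(A ∈ {1, 2}) = 0.16 + 0.39 = 0.55; P(B=1, A ∈ {1, 2}) = 0.05 + 0.11 = 0.16.
P(B=1 | A ∈ {1, 2}) = 0.16/0.55 = 0.291.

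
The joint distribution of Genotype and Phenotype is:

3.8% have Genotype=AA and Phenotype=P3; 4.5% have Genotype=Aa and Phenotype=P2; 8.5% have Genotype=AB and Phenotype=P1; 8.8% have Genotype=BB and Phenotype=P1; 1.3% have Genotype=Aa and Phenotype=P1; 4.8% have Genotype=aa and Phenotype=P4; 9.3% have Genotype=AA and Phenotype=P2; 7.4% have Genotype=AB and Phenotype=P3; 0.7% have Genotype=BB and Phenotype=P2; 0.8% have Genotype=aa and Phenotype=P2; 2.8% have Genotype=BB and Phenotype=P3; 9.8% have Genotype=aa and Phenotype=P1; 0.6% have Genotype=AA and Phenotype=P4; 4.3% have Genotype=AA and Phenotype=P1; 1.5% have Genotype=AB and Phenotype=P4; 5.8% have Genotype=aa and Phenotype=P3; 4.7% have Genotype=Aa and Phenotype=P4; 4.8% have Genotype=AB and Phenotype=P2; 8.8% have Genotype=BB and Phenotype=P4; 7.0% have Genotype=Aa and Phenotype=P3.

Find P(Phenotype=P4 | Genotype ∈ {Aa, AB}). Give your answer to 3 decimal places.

P(Genotype=Aa) = 0.013 + 0.045 + 0.070 + 0.047 = 0.175.
P(Genotype=AB) = 0.085 + 0.048 + 0.074 + 0.015 = 0.222.
P(Genotype ∈ {Aa, AB}) = 0.175 + 0.222 = 0.397; P(Phenotype=P4, Genotype ∈ {Aa, AB}) = 0.047 + 0.015 = 0.062.
P(Phenotype=P4 | Genotype ∈ {Aa, AB}) = 0.062/0.397 = 0.156.

0.156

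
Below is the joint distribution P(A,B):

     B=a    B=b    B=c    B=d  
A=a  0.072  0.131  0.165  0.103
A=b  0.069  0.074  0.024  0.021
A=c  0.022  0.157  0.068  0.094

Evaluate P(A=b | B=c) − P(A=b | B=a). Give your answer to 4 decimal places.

-0.3299

P(B=c) = 0.165 + 0.024 + 0.068 = 0.257; P(A=b | B=c) = 0.024/0.257 = 0.09339.
P(B=a) = 0.072 + 0.069 + 0.022 = 0.163; P(A=b | B=a) = 0.069/0.163 = 0.42331.
Difference = -0.3299.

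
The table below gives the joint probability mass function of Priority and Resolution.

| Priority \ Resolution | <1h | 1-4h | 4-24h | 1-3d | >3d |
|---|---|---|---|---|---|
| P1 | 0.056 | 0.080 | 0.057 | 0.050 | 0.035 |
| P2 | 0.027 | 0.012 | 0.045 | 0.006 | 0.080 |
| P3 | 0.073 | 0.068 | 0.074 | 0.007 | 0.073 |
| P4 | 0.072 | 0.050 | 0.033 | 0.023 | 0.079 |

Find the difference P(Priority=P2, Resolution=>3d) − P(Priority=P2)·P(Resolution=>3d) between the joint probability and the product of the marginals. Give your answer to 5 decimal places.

0.03461

P(Priority=P2) = 0.027 + 0.012 + 0.045 + 0.006 + 0.080 = 0.170.
P(Resolution=>3d) = 0.035 + 0.080 + 0.073 + 0.079 = 0.267.
P(Priority=P2, Resolution=>3d) − P(Priority=P2)P(Resolution=>3d) = 0.080 − 0.170×0.267 = 0.03461.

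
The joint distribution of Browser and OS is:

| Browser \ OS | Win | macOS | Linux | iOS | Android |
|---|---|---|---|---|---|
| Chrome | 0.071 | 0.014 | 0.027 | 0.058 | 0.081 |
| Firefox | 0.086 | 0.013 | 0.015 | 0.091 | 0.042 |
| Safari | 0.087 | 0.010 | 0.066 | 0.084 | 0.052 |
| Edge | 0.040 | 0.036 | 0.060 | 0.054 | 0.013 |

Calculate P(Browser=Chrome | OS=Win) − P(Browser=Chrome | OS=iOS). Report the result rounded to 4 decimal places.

P(OS=Win) = 0.071 + 0.086 + 0.087 + 0.040 = 0.284; P(Browser=Chrome | OS=Win) = 0.071/0.284 = 0.25000.
P(OS=iOS) = 0.058 + 0.091 + 0.084 + 0.054 = 0.287; P(Browser=Chrome | OS=iOS) = 0.058/0.287 = 0.20209.
Difference = 0.0479.

0.0479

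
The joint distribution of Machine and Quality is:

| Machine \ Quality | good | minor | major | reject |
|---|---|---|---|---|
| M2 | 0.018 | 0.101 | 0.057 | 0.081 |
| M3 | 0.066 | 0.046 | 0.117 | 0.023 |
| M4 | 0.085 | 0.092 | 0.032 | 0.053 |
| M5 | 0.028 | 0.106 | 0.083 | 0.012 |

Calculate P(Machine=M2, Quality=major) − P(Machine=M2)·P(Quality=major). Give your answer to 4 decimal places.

-0.0173

P(Machine=M2) = 0.018 + 0.101 + 0.057 + 0.081 = 0.257.
P(Quality=major) = 0.057 + 0.117 + 0.032 + 0.083 = 0.289.
P(Machine=M2, Quality=major) − P(Machine=M2)P(Quality=major) = 0.057 − 0.257×0.289 = -0.0173.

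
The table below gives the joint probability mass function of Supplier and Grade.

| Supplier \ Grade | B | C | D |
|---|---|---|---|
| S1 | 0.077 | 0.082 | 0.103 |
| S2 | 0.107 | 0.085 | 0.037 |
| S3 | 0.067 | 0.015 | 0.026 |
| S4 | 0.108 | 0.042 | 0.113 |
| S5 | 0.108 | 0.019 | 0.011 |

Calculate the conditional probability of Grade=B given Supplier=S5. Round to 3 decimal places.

0.783

P(Supplier=S5) = 0.108 + 0.019 + 0.011 = 0.138.
P(Grade=B | Supplier=S5) = 0.108/0.138 = 0.783.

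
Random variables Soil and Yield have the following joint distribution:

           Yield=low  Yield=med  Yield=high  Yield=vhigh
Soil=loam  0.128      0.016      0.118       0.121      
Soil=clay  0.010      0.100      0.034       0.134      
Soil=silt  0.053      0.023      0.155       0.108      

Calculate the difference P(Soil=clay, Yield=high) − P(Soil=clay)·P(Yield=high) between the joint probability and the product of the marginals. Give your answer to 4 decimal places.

P(Soil=clay) = 0.010 + 0.100 + 0.034 + 0.134 = 0.278.
P(Yield=high) = 0.118 + 0.034 + 0.155 = 0.307.
P(Soil=clay, Yield=high) − P(Soil=clay)P(Yield=high) = 0.034 − 0.278×0.307 = -0.0513.

-0.0513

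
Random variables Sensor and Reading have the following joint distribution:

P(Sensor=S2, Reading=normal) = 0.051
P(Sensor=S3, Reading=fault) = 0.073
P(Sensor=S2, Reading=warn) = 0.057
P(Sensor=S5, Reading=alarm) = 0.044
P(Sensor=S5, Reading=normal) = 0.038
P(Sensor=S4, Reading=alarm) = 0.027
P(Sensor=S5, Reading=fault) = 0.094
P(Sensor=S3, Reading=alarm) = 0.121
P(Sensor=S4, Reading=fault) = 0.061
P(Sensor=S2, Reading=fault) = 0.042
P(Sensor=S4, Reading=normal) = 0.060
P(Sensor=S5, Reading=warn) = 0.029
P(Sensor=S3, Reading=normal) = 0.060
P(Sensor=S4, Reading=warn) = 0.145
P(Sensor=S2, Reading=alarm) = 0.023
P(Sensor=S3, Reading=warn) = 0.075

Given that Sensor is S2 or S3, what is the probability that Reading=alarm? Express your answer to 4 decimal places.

P(Sensor=S2) = 0.051 + 0.057 + 0.023 + 0.042 = 0.173.
P(Sensor=S3) = 0.060 + 0.075 + 0.121 + 0.073 = 0.329.
P(Sensor ∈ {S2, S3}) = 0.173 + 0.329 = 0.502; P(Reading=alarm, Sensor ∈ {S2, S3}) = 0.023 + 0.121 = 0.144.
P(Reading=alarm | Sensor ∈ {S2, S3}) = 0.144/0.502 = 0.2869.

0.2869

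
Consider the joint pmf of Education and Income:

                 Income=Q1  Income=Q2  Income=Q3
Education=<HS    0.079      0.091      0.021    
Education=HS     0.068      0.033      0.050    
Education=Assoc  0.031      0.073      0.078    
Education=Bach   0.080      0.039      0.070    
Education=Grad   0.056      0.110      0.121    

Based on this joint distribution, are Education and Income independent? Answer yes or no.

P(Education=<HS) = 0.191 and P(Income=Q3) = 0.340, so their product is 0.06494, but P(Education=<HS, Income=Q3) = 0.021. Since these differ, Education and Income are not independent.

no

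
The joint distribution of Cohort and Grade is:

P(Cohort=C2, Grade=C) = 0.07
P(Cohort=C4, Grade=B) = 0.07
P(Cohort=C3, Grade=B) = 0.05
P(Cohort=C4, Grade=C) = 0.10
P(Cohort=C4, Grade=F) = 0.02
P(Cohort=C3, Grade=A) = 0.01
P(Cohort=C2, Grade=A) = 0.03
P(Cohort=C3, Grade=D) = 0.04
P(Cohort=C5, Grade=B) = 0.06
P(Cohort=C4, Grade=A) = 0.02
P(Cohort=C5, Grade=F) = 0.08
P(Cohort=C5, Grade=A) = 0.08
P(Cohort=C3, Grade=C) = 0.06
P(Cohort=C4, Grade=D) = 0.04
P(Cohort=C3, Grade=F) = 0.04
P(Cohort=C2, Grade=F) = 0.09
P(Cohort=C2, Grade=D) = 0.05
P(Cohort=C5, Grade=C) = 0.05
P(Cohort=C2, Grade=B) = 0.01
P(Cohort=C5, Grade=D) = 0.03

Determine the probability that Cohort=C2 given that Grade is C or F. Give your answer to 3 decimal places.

0.314

P(Grade=C) = 0.07 + 0.06 + 0.10 + 0.05 = 0.28.
P(Grade=F) = 0.09 + 0.04 + 0.02 + 0.08 = 0.23.
P(Grade ∈ {C, F}) = 0.28 + 0.23 = 0.51; P(Cohort=C2, Grade ∈ {C, F}) = 0.07 + 0.09 = 0.16.
P(Cohort=C2 | Grade ∈ {C, F}) = 0.16/0.51 = 0.314.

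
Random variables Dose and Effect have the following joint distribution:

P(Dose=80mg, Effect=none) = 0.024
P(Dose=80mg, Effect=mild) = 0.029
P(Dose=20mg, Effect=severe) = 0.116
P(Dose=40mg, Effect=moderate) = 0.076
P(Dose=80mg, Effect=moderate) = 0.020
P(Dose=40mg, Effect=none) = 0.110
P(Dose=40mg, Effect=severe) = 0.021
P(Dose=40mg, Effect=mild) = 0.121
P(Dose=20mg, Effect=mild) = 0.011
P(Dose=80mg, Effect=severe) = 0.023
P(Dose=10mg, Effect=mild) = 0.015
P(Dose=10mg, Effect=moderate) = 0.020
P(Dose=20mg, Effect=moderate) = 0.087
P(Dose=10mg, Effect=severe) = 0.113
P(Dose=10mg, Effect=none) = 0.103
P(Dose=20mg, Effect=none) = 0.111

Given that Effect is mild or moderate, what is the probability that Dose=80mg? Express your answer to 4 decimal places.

0.1293

P(Effect=mild) = 0.015 + 0.011 + 0.121 + 0.029 = 0.176.
P(Effect=moderate) = 0.020 + 0.087 + 0.076 + 0.020 = 0.203.
P(Effect ∈ {mild, moderate}) = 0.176 + 0.203 = 0.379; P(Dose=80mg, Effect ∈ {mild, moderate}) = 0.029 + 0.020 = 0.049.
P(Dose=80mg | Effect ∈ {mild, moderate}) = 0.049/0.379 = 0.1293.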